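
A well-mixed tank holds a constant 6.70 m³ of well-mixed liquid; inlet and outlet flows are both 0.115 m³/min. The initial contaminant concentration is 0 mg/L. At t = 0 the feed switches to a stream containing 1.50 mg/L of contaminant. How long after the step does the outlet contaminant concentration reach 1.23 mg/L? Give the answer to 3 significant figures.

Unsteady species balance (constant V, well mixed): V dC/dt = Q(C_in − C), so τ = V/Q = 58.261 min.
C(t) = C_in + (C₀ − C_in) e^(−t/τ). Set C = 1.23 and solve for t:
e^(−t/τ) = (C − C_in)/(C₀ − C_in) = (1.23 − 1.50)/(0 − 1.50) = 0.18000
t = −τ ln(…) = 58.261 × 1.7148 = 99.906 min.

99.9 min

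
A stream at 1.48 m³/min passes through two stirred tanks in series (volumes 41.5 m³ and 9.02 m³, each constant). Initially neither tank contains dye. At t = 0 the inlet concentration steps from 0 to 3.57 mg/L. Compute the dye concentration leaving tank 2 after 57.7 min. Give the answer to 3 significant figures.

Each tank obeys Vᵢ dCᵢ/dt = Q(Cᵢ₋₁ − Cᵢ), so τᵢ = Vᵢ/Q.
τ₁ = 41.5/1.48 = 28.041 min; τ₂ = 9.02/1.48 = 6.0946 min.
Tank 1: C₁ = C_in(1 − e^(−t/τ₁)). Tank 2 (τ₁ ≠ τ₂): C₂ = C_in[1 − (τ₁ e^(−t/τ₁) − τ₂ e^(−t/τ₂))/(τ₁ − τ₂)].
At t = 57.7: e^(−t/τ₁) = 0.12774, e^(−t/τ₂) = 7.7332e-05.
C₂ = 3.57·[1 − (28.041·0.12774 − 6.0946·7.7332e-05)/(21.946)] = 3.57·0.83680 = 2.9874 mg/L.

2.99 mg/L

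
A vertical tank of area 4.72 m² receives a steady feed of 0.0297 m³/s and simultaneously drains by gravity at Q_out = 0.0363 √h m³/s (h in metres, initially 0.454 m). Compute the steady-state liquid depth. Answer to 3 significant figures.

0.669 m

Unsteady balance on liquid volume: A dh/dt = Q_in − 0.0363 √h. At steady state dh/dt = 0:
Q_in = 0.0363 √h_ss ⇒ √h_ss = 0.0297/0.0363 = 0.81818.
h_ss = 0.81818² = 0.66942 m. (Since h₀ = 0.454 m < h_ss, the level will rise toward this value.)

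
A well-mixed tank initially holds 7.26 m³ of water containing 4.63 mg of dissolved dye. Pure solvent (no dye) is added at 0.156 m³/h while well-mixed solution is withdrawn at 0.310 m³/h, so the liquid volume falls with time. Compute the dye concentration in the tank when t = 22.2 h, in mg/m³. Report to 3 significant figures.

Total volume: dV/dt = Q_in − Q_out = -0.15400 m³/h, so V(t) = 7.26 − 0.15400 t and V(22.2) = 3.8412 m³.
Species balance (pure solvent in): dm/dt = −Q_out · m/V(t).
Separate: dm/m = −Q_out dt/V(t) ⇒ ln(m/m₀) = −(Q_out/(Q_in−Q_out)) ln(V/V₀).
m = m₀ (V₀/V)^(Q_out/(Q_in−Q_out)) = 4.63 × (7.26/3.8412)^(-2.0130) = 1.2854 mg.
C = m/V = 1.2854/3.8412 = 0.33464 mg/m³.

0.335 mg/m³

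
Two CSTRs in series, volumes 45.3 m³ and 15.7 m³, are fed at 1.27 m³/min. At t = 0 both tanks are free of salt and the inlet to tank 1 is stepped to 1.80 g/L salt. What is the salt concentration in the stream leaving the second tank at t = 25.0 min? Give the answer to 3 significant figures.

Species balance on tank i: dCᵢ/dt = (Cᵢ₋₁ − Cᵢ)/τᵢ with τᵢ = Vᵢ/Q.
τ₁ = 45.3/1.27 = 35.669 min; τ₂ = 15.7/1.27 = 12.362 min.
Tank 1: C₁ = C_in(1 − e^(−t/τ₁)). Tank 2 (τ₁ ≠ τ₂): C₂ = C_in[1 − (τ₁ e^(−t/τ₁) − τ₂ e^(−t/τ₂))/(τ₁ − τ₂)].
At t = 25.0: e^(−t/τ₁) = 0.49615, e^(−t/τ₂) = 0.13235.
C₂ = 1.80·[1 − (35.669·0.49615 − 12.362·0.13235)/(23.307)] = 1.80·0.31089 = 0.55961 g/L.

0.560 g/L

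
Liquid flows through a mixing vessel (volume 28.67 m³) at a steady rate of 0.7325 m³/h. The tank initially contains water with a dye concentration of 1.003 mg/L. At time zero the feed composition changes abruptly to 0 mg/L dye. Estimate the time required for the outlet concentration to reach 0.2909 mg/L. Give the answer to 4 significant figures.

Species balance: V dC/dt = Q(C_in − C) ⇒ τ = V/Q = 39.1399 h.
C(t) = C_in + (C₀ − C_in) e^(−t/τ). Set C = 0.2909 and solve for t:
e^(−t/τ) = (C − C_in)/(C₀ − C_in) = (0.2909 − 0)/(1.003 − 0) = 0.290030
t = −τ ln(…) = 39.1399 × 1.23777 = 48.4463 h.

48.45 h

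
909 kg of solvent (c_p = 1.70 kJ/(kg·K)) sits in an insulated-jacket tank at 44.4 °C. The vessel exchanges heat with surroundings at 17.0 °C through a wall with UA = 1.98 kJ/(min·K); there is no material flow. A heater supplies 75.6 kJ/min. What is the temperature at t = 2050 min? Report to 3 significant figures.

54.4 °C

M c_p dT/dt = −UA(T − T_amb) + Q̇.
dT/dt = (T_ss − T)/τ with T_ss = T_amb + Q̇/UA = 17.0 + 75.6/1.98 = 55.182 °C, τ = M c_p/UA = 909·1.70/1.98 = 780.45 min.
Integrating: T(t) = T_ss + (T₀ − T_ss) e^(−t/τ).
T(2050) = 55.182 + (-10.782)·0.072319 = 54.402 °C.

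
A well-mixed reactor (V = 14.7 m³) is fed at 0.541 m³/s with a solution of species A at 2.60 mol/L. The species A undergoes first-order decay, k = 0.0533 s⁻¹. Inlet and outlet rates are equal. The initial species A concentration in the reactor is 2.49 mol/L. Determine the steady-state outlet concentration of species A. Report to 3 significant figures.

1.06 mol/L

Species balance: V dC/dt = Q C_in − Q C − k V C.
Steady state (dC/dt = 0): C_ss = Q C_in/(Q + kV) = C_in/(1 + kV/Q).
C_ss = 0.541·2.60/(0.541 + 0.0533·14.7) = 1.4066/1.3245 = 1.0620 mol/L.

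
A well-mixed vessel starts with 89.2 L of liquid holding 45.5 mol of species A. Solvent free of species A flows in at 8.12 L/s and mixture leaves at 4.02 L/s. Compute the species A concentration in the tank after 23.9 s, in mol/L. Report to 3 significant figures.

0.118 mol/L

Total volume: dV/dt = Q_in − Q_out = 4.1000 L/s, so V(t) = 89.2 + 4.1000 t and V(23.9) = 187.19 L.
Species balance (pure solvent in): dm/dt = −Q_out · m/V(t).
dm/m = −Q_out dt/(V₀ + 4.1000 t); integrating gives ln(m/m₀) = −(Q_out/(Q_in−Q_out)) ln(V/V₀).
m = m₀ (V₀/V)^(Q_out/(Q_in−Q_out)) = 45.5 × (89.2/187.19)^(0.98049) = 21.998 mol.
C = m/V = 21.998/187.19 = 0.11751 mol/L.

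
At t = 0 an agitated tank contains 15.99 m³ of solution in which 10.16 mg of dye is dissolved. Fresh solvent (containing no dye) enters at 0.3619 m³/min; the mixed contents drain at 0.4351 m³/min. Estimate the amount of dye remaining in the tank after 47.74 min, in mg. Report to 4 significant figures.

2.346 mg

Let m(t) be the amount of dye. Volume: V(t) = V₀ + (Q_in − Q_out) t = 15.99 − 0.0732000 t; V(47.74) = 12.4954 m³.
Species balance (pure solvent in): dm/dt = −Q_out · m/V(t).
Separate: dm/m = −Q_out dt/V(t) ⇒ ln(m/m₀) = −(Q_out/(Q_in−Q_out)) ln(V/V₀).
m = m₀ (V₀/V)^(Q_out/(Q_in−Q_out)) = 10.16 × (15.99/12.4954)^(-5.94399) = 2.34590 mg.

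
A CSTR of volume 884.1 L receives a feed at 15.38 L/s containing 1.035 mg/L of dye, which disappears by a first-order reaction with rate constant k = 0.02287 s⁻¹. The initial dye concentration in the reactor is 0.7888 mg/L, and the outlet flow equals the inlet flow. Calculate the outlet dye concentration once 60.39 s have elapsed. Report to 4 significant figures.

0.4772 mg/L

Species balance: V dC/dt = Q C_in − Q C − k V C.
dC/dt = (Q/V) C_in − (Q/V + k) C; effective rate a = Q/V + k = 0.0173962 + 0.02287 = 0.0402662 s⁻¹.
C_ss = Q C_in/(Q + kV) = 0.447151 mg/L; C(t) = C_ss + (C₀ − C_ss) e^(−a t).
C(60.39) = 0.447151 + (0.341649)·e^(−0.0402662·60.39) = 0.447151 + (0.341649)·0.0878893 = 0.477178 mg/L.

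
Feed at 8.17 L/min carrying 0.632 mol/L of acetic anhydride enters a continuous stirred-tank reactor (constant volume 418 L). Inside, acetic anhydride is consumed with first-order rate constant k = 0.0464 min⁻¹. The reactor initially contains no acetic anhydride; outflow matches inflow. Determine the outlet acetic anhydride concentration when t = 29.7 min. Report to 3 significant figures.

V dC/dt = Q(C_in − C) − k V C.
dC/dt = (Q/V) C_in − (Q/V + k) C; effective rate a = Q/V + k = 0.019545 + 0.0464 = 0.065945 min⁻¹.
C_ss = Q C_in/(Q + kV) = 0.18732 mol/L; C(t) = C_ss + (C₀ − C_ss) e^(−a t).
C(29.7) = 0.18732 + (-0.18732)·e^(−0.065945·29.7) = 0.18732 + (-0.18732)·0.14106 = 0.16089 mol/L.

0.161 mol/L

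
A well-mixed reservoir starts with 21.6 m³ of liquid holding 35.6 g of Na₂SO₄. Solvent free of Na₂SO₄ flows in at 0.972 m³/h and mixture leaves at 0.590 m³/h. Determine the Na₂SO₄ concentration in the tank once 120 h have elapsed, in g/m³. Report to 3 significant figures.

0.0910 g/m³

Let m(t) be the amount of Na₂SO₄. Volume: V(t) = V₀ + (Q_in − Q_out) t = 21.6 + 0.38200 t; V(120) = 67.440 m³.
No Na₂SO₄ enters, so dm/dt = −Q_out · (m/V).
dm/m = −Q_out dt/(V₀ + 0.38200 t); integrating gives ln(m/m₀) = −(Q_out/(Q_in−Q_out)) ln(V/V₀).
m = m₀ (V₀/V)^(Q_out/(Q_in−Q_out)) = 35.6 × (21.6/67.440)^(1.5445) = 6.1341 g.
C = m/V = 6.1341/67.440 = 0.090956 g/m³.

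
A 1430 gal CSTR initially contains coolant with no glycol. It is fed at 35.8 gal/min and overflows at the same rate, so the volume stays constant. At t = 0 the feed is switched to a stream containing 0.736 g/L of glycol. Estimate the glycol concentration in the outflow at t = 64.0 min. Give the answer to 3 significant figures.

0.588 g/L

Unsteady species balance (constant V, well mixed): V dC/dt = Q(C_in − C).
Time constant τ = V/Q = 1430/35.8 = 39.944 min.
C approaches C_in exponentially: C(t) = C_in + (C₀ − C_in) e^(−t/τ).
C(64.0) = 0.736 + (0 − 0.736)·e^(−64.0/39.944) = 0.736 + (-0.73600)·0.20145 = 0.58774 g/L.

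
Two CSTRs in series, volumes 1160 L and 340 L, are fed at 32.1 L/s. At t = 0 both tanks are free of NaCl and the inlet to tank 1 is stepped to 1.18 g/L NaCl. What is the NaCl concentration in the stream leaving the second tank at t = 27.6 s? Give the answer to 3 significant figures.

0.438 g/L

Each tank obeys Vᵢ dCᵢ/dt = Q(Cᵢ₋₁ − Cᵢ), so τᵢ = Vᵢ/Q.
τ₁ = 1160/32.1 = 36.137 s; τ₂ = 340/32.1 = 10.592 s.
Tank 1: C₁ = C_in(1 − e^(−t/τ₁)). Tank 2 (τ₁ ≠ τ₂): C₂ = C_in[1 − (τ₁ e^(−t/τ₁) − τ₂ e^(−t/τ₂))/(τ₁ − τ₂)].
At t = 27.6: e^(−t/τ₁) = 0.46591, e^(−t/τ₂) = 0.073847.
C₂ = 1.18·[1 − (36.137·0.46591 − 10.592·0.073847)/(25.545)] = 1.18·0.37152 = 0.43840 g/L.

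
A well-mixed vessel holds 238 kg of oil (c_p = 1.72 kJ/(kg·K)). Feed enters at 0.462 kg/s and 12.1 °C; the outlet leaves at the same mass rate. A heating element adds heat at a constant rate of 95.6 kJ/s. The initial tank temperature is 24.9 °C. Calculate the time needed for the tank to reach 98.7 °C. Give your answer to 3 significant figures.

Unsteady energy balance on the tank contents: M c_p dT/dt = ṁ c_p (T_in − T) + 95.6.
τ = M/ṁ = 515.15 s; T_ss = T_in + Q̇/(ṁ c_p) = 132.41 °C.
T(t) = T_ss + (T₀ − T_ss) e^(−t/τ). Set T = 98.7:
e^(−t/τ) = (98.7 − 132.41)/(24.9 − 132.41) = 0.31353
t = −515.15 · ln(0.31353) = 597.51 s.

598 s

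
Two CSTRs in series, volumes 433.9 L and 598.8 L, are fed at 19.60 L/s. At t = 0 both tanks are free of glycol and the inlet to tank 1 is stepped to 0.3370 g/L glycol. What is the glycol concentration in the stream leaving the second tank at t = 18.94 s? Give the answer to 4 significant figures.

Time constants: τᵢ = Vᵢ/Q for each well-mixed tank.
τ₁ = 433.9/19.60 = 22.1378 s; τ₂ = 598.8/19.60 = 30.5510 s.
Solving the cascade with C₁(0)=C₂(0)=0 gives C₂(t) = C_in[1 − (τ₁ e^(−t/τ₁) − τ₂ e^(−t/τ₂))/(τ₁ − τ₂)].
At t = 18.94: e^(−t/τ₁) = 0.425049, e^(−t/τ₂) = 0.537973.
C₂ = 0.3370·[1 − (22.1378·0.425049 − 30.5510·0.537973)/(-8.41327)] = 0.3370·0.164889 = 0.0555676 g/L.

0.05557 g/L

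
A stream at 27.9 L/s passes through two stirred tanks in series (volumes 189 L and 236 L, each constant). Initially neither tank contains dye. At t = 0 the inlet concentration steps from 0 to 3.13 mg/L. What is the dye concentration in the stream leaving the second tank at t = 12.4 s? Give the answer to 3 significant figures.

Time constants: τᵢ = Vᵢ/Q for each well-mixed tank.
τ₁ = 189/27.9 = 6.7742 s; τ₂ = 236/27.9 = 8.4588 s.
Solving the cascade with C₁(0)=C₂(0)=0 gives C₂(t) = C_in[1 − (τ₁ e^(−t/τ₁) − τ₂ e^(−t/τ₂))/(τ₁ − τ₂)].
At t = 12.4: e^(−t/τ₁) = 0.16034, e^(−t/τ₂) = 0.23086.
C₂ = 3.13·[1 − (6.7742·0.16034 − 8.4588·0.23086)/(-1.6846)] = 3.13·0.48553 = 1.5197 mg/L.

1.52 mg/L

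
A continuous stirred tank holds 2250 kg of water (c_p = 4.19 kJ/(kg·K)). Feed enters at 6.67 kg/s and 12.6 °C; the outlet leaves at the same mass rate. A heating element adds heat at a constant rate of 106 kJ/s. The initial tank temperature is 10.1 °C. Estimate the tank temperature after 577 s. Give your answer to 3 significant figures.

15.3 °C

M c_p dT/dt = ṁ c_p (T_in − T) + Q̇.
Rearrange: dT/dt = (T_ss − T)/τ with τ = M/ṁ = 337.33 s and T_ss = T_in + Q̇/(ṁ c_p) = 16.393 °C.
Integrating: T(t) = T_ss + (T₀ − T_ss) e^(−t/τ).
T(577) = 16.393 + (-6.2929)·e^(−577/337.33) = 16.393 + (-6.2929)·0.18078 = 15.255 °C.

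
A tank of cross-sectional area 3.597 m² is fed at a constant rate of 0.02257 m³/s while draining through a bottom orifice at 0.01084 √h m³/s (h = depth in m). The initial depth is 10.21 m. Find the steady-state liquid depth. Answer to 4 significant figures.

Accumulation of liquid (constant cross-section A): A dh/dt = Q_in − 0.01084 √h. At steady state dh/dt = 0:
Q_in = 0.01084 √h_ss ⇒ √h_ss = 0.02257/0.01084 = 2.08210.
h_ss = 2.08210² = 4.33515 m. (Since h₀ = 10.21 m > h_ss, the level will fall toward this value.)

4.335 m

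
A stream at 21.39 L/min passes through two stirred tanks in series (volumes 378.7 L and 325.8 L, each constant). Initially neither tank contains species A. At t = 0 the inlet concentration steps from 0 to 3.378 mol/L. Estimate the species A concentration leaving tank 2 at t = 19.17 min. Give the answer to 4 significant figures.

1.098 mol/L

Time constants: τᵢ = Vᵢ/Q for each well-mixed tank.
τ₁ = 378.7/21.39 = 17.7045 min; τ₂ = 325.8/21.39 = 15.2314 min.
Tank 1: C₁ = C_in(1 − e^(−t/τ₁)). Tank 2 (τ₁ ≠ τ₂): C₂ = C_in[1 − (τ₁ e^(−t/τ₁) − τ₂ e^(−t/τ₂))/(τ₁ − τ₂)].
At t = 19.17: e^(−t/τ₁) = 0.338655, e^(−t/τ₂) = 0.284056.
C₂ = 3.378·[1 − (17.7045·0.338655 − 15.2314·0.284056)/(2.47312)] = 3.378·0.325083 = 1.09813 mol/L.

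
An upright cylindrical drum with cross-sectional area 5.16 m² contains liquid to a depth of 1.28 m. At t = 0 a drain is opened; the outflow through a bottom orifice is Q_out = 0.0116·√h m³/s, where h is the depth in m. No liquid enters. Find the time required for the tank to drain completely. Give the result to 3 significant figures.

1010 s

With no inflow, A dh/dt = −0.0116 √h.
This is separable: 2 d(√h)/dt = −0.0116/A, so √h = √h₀ − (0.0116/(2A)) t.
Tank is empty when √h = 0: t_empty = 2A√h₀/0.0116.
t_empty = 2·5.16·√1.28/0.0116 = 10.320·1.1314/0.0116 = 1006.5 s.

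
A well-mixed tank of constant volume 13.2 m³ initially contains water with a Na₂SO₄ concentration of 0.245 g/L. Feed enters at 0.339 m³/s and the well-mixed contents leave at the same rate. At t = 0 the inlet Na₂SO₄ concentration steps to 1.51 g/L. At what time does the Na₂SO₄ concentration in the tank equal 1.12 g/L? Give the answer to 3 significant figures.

45.8 s

Species balance: V dC/dt = Q(C_in − C) ⇒ τ = V/Q = 38.938 s.
C(t) = C_in + (C₀ − C_in) e^(−t/τ). Set C = 1.12 and solve for t:
e^(−t/τ) = (C − C_in)/(C₀ − C_in) = (1.12 − 1.51)/(0.245 − 1.51) = 0.30830
t = −τ ln(…) = 38.938 × 1.1767 = 45.818 s.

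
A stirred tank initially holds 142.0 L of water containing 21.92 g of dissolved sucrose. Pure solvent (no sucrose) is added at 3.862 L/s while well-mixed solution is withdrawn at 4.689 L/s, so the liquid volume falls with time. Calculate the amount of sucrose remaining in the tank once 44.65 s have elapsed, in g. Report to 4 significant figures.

Total volume: dV/dt = Q_in − Q_out = -0.827000 L/s, so V(t) = 142.0 − 0.827000 t and V(44.65) = 105.074 L.
Solute balance: dm/dt = 0 − Q_out C = −Q_out m/V(t).
dm/m = −Q_out dt/(V₀ − 0.827000 t); integrating gives ln(m/m₀) = −(Q_out/(Q_in−Q_out)) ln(V/V₀).
m = m₀ (V₀/V)^(Q_out/(Q_in−Q_out)) = 21.92 × (142.0/105.074)^(-5.66989) = 3.97437 g.

3.974 g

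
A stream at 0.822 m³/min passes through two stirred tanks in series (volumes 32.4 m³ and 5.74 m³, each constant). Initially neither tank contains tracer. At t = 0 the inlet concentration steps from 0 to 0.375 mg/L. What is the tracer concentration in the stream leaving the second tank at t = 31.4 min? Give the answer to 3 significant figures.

Time constants: τᵢ = Vᵢ/Q for each well-mixed tank.
τ₁ = 32.4/0.822 = 39.416 min; τ₂ = 5.74/0.822 = 6.9830 min.
Tank 1: C₁ = C_in(1 − e^(−t/τ₁)). Tank 2 (τ₁ ≠ τ₂): C₂ = C_in[1 − (τ₁ e^(−t/τ₁) − τ₂ e^(−t/τ₂))/(τ₁ − τ₂)].
At t = 31.4: e^(−t/τ₁) = 0.45085, e^(−t/τ₂) = 0.011146.
C₂ = 0.375·[1 − (39.416·0.45085 − 6.9830·0.011146)/(32.433)] = 0.375·0.45449 = 0.17043 mg/L.

0.170 mg/L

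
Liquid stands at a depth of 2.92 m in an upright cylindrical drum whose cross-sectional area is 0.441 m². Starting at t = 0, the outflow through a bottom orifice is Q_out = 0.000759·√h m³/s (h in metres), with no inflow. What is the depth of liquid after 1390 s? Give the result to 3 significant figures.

Mass balance (ρ constant): A dh/dt = −0.000759 √h.
Separate and integrate: 2(√h − √h₀) = −(0.000759/A) t.
√h = √2.92 − 0.000759·1390/(2·0.441) = 1.7088 − 1.1962 = 0.51264.
h = 0.51264² = 0.26280 m.

0.263 m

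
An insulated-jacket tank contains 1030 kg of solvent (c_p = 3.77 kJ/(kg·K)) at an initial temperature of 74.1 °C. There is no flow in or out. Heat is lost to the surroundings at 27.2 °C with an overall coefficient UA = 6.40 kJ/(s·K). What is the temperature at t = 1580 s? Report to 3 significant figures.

Lumped-capacitance energy balance: M c_p dT/dt = UA(T_amb − T).
dT/dt = (T_ss − T)/τ with T_ss = T_amb = 27.200 °C, τ = M c_p/UA = 1030·3.77/6.40 = 606.73 s.
T approaches T_ss exponentially: T(t) = T_ss + (T₀ − T_ss) e^(−t/τ).
T(1580) = 27.200 + (46.900)·0.073969 = 30.669 °C.

30.7 °C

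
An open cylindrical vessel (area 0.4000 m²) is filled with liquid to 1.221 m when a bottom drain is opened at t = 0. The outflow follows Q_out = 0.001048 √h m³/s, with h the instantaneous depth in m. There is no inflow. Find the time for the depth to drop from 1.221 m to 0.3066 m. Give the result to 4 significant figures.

420.8 s

Mass balance (ρ constant): A dh/dt = −0.001048 √h.
This is separable: 2 d(√h)/dt = −0.001048/A, so √h = √h₀ − (0.001048/(2A)) t.
t = 2A(√h₀ − √h)/0.001048 = 2·0.4000·(√1.221 − √0.3066)/0.001048
  = 0.800000 × (1.10499 − 0.553715) / 0.001048 = 420.820 s.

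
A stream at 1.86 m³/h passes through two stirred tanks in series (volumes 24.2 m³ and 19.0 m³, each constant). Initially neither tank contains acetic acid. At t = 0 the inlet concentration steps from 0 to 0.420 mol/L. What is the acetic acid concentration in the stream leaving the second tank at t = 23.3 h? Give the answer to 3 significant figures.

0.251 mol/L

Species balance on tank i: dCᵢ/dt = (Cᵢ₋₁ − Cᵢ)/τᵢ with τᵢ = Vᵢ/Q.
τ₁ = 24.2/1.86 = 13.011 h; τ₂ = 19.0/1.86 = 10.215 h.
Solving the cascade with C₁(0)=C₂(0)=0 gives C₂(t) = C_in[1 − (τ₁ e^(−t/τ₁) − τ₂ e^(−t/τ₂))/(τ₁ − τ₂)].
At t = 23.3: e^(−t/τ₁) = 0.16682, e^(−t/τ₂) = 0.10219.
C₂ = 0.420·[1 − (13.011·0.16682 − 10.215·0.10219)/(2.7957)] = 0.420·0.59701 = 0.25074 mol/L.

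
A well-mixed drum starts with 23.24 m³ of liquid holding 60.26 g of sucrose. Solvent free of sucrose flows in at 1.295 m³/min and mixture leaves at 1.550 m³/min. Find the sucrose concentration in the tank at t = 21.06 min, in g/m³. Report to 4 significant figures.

0.6827 g/m³

Total volume: dV/dt = Q_in − Q_out = -0.255000 m³/min, so V(t) = 23.24 − 0.255000 t and V(21.06) = 17.8697 m³.
Species balance (pure solvent in): dm/dt = −Q_out · m/V(t).
Separate: dm/m = −Q_out dt/V(t) ⇒ ln(m/m₀) = −(Q_out/(Q_in−Q_out)) ln(V/V₀).
m = m₀ (V₀/V)^(Q_out/(Q_in−Q_out)) = 60.26 × (23.24/17.8697)^(-6.07843) = 12.2002 g.
C = m/V = 12.2002/17.8697 = 0.682729 g/m³.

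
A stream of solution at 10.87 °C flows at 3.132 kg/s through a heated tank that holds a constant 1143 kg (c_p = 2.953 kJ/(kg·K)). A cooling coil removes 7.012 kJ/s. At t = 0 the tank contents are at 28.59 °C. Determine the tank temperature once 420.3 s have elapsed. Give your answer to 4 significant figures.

15.95 °C

M c_p dT/dt = ṁ c_p (T_in − T) − Q̇.
Rearrange: dT/dt = (T_ss − T)/τ with τ = M/ṁ = 364.943 s and T_ss = T_in − Q̇/(ṁ c_p) = 10.1118 °C.
This is linear first-order; T(t) = T_ss + (T₀ − T_ss) e^(−t/τ).
T(420.3) = 10.1118 + (18.4782)·e^(−420.3/364.943) = 10.1118 + (18.4782)·0.316103 = 15.9528 °C.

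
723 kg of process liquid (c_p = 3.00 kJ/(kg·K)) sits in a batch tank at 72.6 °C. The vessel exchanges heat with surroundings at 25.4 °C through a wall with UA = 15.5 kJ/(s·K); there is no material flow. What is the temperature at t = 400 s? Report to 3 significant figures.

First-law balance (no shaft work): M c_p dT/dt = −UA(T − T_amb).
dT/dt = (T_ss − T)/τ with T_ss = T_amb = 25.400 °C, τ = M c_p/UA = 723·3.00/15.5 = 139.94 s.
This is linear first-order; T(t) = T_ss + (T₀ − T_ss) e^(−t/τ).
T(400) = 25.400 + (47.200)·0.057357 = 28.107 °C.

28.1 °C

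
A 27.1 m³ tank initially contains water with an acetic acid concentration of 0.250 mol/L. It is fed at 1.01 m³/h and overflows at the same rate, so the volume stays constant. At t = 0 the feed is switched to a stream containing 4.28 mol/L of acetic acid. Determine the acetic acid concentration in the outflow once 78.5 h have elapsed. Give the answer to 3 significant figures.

Accumulation = in − out for the solute gives V dC/dt = Q(C_in − C).
Rewrite as dC/dt + C/τ = C_in/τ, τ = V/Q = 26.832 h.
C approaches C_in exponentially: C(t) = C_in + (C₀ − C_in) e^(−t/τ).
C(78.5) = 4.28 + (0.250 − 4.28)·e^(−78.5/26.832) = 4.28 + (-4.0300)·0.053630 = 4.0639 mol/L.

4.06 mol/L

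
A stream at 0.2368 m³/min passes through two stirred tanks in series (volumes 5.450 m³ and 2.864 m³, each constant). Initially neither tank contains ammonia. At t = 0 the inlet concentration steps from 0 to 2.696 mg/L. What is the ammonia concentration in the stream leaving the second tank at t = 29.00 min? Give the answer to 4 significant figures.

Time constants: τᵢ = Vᵢ/Q for each well-mixed tank.
τ₁ = 5.450/0.2368 = 23.0152 min; τ₂ = 2.864/0.2368 = 12.0946 min.
Tank 1: C₁ = C_in(1 − e^(−t/τ₁)). Tank 2 (τ₁ ≠ τ₂): C₂ = C_in[1 − (τ₁ e^(−t/τ₁) − τ₂ e^(−t/τ₂))/(τ₁ − τ₂)].
At t = 29.00: e^(−t/τ₁) = 0.283644, e^(−t/τ₂) = 0.0909209.
C₂ = 2.696·[1 − (23.0152·0.283644 − 12.0946·0.0909209)/(10.9206)] = 2.696·0.502916 = 1.35586 mg/L.

1.356 mg/L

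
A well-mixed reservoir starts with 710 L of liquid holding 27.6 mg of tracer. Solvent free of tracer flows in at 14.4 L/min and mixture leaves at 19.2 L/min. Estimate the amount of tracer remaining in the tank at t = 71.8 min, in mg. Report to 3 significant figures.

Total volume: dV/dt = Q_in − Q_out = -4.8000 L/min, so V(t) = 710 − 4.8000 t and V(71.8) = 365.36 L.
No tracer enters, so dm/dt = −Q_out · (m/V).
dm/m = −Q_out dt/(V₀ − 4.8000 t); integrating gives ln(m/m₀) = −(Q_out/(Q_in−Q_out)) ln(V/V₀).
m = m₀ (V₀/V)^(Q_out/(Q_in−Q_out)) = 27.6 × (710/365.36)^(-4.0000) = 1.9354 mg.

1.94 mg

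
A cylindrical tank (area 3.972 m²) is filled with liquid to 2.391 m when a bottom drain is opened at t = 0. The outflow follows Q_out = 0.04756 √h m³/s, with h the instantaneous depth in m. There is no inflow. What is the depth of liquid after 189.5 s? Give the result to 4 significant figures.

0.1696 m

With no inflow, A dh/dt = −0.04756 √h.
Separate and integrate: 2(√h − √h₀) = −(0.04756/A) t.
√h = √2.391 − 0.04756·189.5/(2·3.972) = 1.54629 − 1.13452 = 0.411767.
h = 0.411767² = 0.169552 m.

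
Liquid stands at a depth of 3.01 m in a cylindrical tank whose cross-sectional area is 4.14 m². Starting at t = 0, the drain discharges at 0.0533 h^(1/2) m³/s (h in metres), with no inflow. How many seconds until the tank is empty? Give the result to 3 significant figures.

A dh/dt = −Q_out = −0.0533 √h.
Separate and integrate: 2(√h − √h₀) = −(0.0533/A) t.
Tank is empty when √h = 0: t_empty = 2A√h₀/0.0533.
t_empty = 2·4.14·√3.01/0.0533 = 8.2800·1.7349/0.0533 = 269.52 s.

270 s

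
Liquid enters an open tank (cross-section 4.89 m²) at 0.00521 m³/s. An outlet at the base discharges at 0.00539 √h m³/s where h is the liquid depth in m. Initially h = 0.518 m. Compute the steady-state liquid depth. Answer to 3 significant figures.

A dh/dt = Q_in − 0.00539 √h. Steady state requires inflow = outflow:
Q_in = 0.00539 √h_ss ⇒ √h_ss = 0.00521/0.00539 = 0.96660.
h_ss = 0.96660² = 0.93432 m. (Since h₀ = 0.518 m < h_ss, the level will rise toward this value.)

0.934 m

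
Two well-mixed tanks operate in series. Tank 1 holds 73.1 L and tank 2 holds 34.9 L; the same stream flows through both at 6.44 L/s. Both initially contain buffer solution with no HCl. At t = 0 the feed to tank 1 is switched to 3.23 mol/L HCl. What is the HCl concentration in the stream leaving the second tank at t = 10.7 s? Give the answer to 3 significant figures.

Species balance on tank i: dCᵢ/dt = (Cᵢ₋₁ − Cᵢ)/τᵢ with τᵢ = Vᵢ/Q.
τ₁ = 73.1/6.44 = 11.351 s; τ₂ = 34.9/6.44 = 5.4193 s.
Solving the cascade with C₁(0)=C₂(0)=0 gives C₂(t) = C_in[1 − (τ₁ e^(−t/τ₁) − τ₂ e^(−t/τ₂))/(τ₁ − τ₂)].
At t = 10.7: e^(−t/τ₁) = 0.38959, e^(−t/τ₂) = 0.13884.
C₂ = 3.23·[1 − (11.351·0.38959 − 5.4193·0.13884)/(5.9317)] = 3.23·0.38132 = 1.2316 mol/L.

1.23 mol/L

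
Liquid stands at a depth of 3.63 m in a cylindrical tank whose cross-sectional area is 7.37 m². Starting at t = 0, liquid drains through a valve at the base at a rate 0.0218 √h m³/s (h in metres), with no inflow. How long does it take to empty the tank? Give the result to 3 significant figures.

With no inflow, A dh/dt = −0.0218 √h.
∫ h^(−1/2) dh = −(0.0218/A) ∫ dt, giving 2√h = 2√h₀ − (0.0218/A) t.
Set h = 0: 2√h₀ = (0.0218/A) t_empty ⇒ t_empty = 2A√h₀/0.0218.
t_empty = 2·7.37·√3.63/0.0218 = 14.740·1.9053/0.0218 = 1288.2 s.

1290 s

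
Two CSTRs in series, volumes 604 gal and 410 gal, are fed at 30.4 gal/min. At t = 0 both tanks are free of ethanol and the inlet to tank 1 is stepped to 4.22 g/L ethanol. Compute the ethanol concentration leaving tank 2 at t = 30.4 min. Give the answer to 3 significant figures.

Species balance on tank i: dCᵢ/dt = (Cᵢ₋₁ − Cᵢ)/τᵢ with τᵢ = Vᵢ/Q.
τ₁ = 604/30.4 = 19.868 min; τ₂ = 410/30.4 = 13.487 min.
Tank 1: C₁ = C_in(1 − e^(−t/τ₁)). Tank 2 (τ₁ ≠ τ₂): C₂ = C_in[1 − (τ₁ e^(−t/τ₁) − τ₂ e^(−t/τ₂))/(τ₁ − τ₂)].
At t = 30.4: e^(−t/τ₁) = 0.21652, e^(−t/τ₂) = 0.10497.
C₂ = 4.22·[1 − (19.868·0.21652 − 13.487·0.10497)/(6.3816)] = 4.22·0.54773 = 2.3114 g/L.

2.31 g/L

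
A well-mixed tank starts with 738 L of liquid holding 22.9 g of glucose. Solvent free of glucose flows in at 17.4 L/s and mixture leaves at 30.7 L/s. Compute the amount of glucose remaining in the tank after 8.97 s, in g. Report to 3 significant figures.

Total volume: dV/dt = Q_in − Q_out = -13.300 L/s, so V(t) = 738 − 13.300 t and V(8.97) = 618.70 L.
Solute balance: dm/dt = 0 − Q_out C = −Q_out m/V(t).
Separate: dm/m = −Q_out dt/V(t) ⇒ ln(m/m₀) = −(Q_out/(Q_in−Q_out)) ln(V/V₀).
m = m₀ (V₀/V)^(Q_out/(Q_in−Q_out)) = 22.9 × (738/618.70)^(-2.3083) = 15.243 g.

15.2 g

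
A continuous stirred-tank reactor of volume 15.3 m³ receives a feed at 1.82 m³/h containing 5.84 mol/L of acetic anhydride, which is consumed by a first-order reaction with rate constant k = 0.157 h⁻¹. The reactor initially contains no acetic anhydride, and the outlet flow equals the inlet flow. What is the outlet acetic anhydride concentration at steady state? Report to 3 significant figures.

2.52 mol/L

Accumulation = in − out − consumed: V dC/dt = Q C_in − Q C − k V C.
At steady state: 0 = Q C_in − (Q + kV) C_ss, so C_ss = Q C_in/(Q + kV).
C_ss = 1.82·5.84/(1.82 + 0.157·15.3) = 10.629/4.2221 = 2.5174 mol/L.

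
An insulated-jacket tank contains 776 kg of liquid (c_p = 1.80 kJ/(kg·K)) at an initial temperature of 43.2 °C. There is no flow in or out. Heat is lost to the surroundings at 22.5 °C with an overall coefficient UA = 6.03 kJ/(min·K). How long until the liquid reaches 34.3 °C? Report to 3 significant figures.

130 min

M c_p dT/dt = −UA(T − T_amb).
τ = M c_p/UA = 231.64 min; T_ss = T_amb = 22.500 °C.
T(t) = T_ss + (T₀ − T_ss)e^(−t/τ); set T = 34.3:
t = −τ ln[(T − T_ss)/(T₀ − T_ss)] = −231.64 · ln(0.57005) = 130.19 min.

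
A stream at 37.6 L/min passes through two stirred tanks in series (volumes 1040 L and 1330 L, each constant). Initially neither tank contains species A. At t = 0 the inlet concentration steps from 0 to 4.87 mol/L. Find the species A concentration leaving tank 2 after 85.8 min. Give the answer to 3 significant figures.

3.68 mol/L

Species balance on tank i: dCᵢ/dt = (Cᵢ₋₁ − Cᵢ)/τᵢ with τᵢ = Vᵢ/Q.
τ₁ = 1040/37.6 = 27.660 min; τ₂ = 1330/37.6 = 35.372 min.
Solving the cascade with C₁(0)=C₂(0)=0 gives C₂(t) = C_in[1 − (τ₁ e^(−t/τ₁) − τ₂ e^(−t/τ₂))/(τ₁ − τ₂)].
At t = 85.8: e^(−t/τ₁) = 0.044959, e^(−t/τ₂) = 0.088423.
C₂ = 4.87·[1 − (27.660·0.044959 − 35.372·0.088423)/(-7.7128)] = 4.87·0.75571 = 3.6803 mol/L.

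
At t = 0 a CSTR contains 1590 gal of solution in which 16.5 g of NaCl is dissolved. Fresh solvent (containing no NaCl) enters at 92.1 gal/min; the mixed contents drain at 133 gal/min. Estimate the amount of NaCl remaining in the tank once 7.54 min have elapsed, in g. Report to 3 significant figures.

8.18 g

Total volume: dV/dt = Q_in − Q_out = -40.900 gal/min, so V(t) = 1590 − 40.900 t and V(7.54) = 1281.6 gal.
Species balance (pure solvent in): dm/dt = −Q_out · m/V(t).
Separate: dm/m = −Q_out dt/V(t) ⇒ ln(m/m₀) = −(Q_out/(Q_in−Q_out)) ln(V/V₀).
m = m₀ (V₀/V)^(Q_out/(Q_in−Q_out)) = 16.5 × (1590/1281.6)^(-3.2518) = 8.1843 g.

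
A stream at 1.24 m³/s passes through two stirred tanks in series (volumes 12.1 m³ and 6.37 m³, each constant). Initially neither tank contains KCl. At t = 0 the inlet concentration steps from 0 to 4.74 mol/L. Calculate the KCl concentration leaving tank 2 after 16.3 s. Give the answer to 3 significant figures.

Each tank obeys Vᵢ dCᵢ/dt = Q(Cᵢ₋₁ − Cᵢ), so τᵢ = Vᵢ/Q.
τ₁ = 12.1/1.24 = 9.7581 s; τ₂ = 6.37/1.24 = 5.1371 s.
Solving the cascade with C₁(0)=C₂(0)=0 gives C₂(t) = C_in[1 − (τ₁ e^(−t/τ₁) − τ₂ e^(−t/τ₂))/(τ₁ − τ₂)].
At t = 16.3: e^(−t/τ₁) = 0.18817, e^(−t/τ₂) = 0.041878.
C₂ = 4.74·[1 − (9.7581·0.18817 − 5.1371·0.041878)/(4.6210)] = 4.74·0.64920 = 3.0772 mol/L.

3.08 mol/L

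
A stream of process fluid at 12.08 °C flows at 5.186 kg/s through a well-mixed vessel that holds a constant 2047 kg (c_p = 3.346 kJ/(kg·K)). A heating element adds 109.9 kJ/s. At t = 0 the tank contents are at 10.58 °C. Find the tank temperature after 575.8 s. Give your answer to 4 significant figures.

16.59 °C

M c_p dT/dt = ṁ c_p (T_in − T) + Q̇.
τ = M/ṁ = 394.717 s; T_ss = T_in + Q̇/(ṁ c_p) = 12.08 + 109.9/(5.186·3.346) = 18.4134 °C.
Solution: T(t) = T_ss + (T₀ − T_ss) e^(−t/τ).
T(575.8) = 18.4134 + (-7.83343)·e^(−575.8/394.717) = 18.4134 + (-7.83343)·0.232522 = 16.5920 °C.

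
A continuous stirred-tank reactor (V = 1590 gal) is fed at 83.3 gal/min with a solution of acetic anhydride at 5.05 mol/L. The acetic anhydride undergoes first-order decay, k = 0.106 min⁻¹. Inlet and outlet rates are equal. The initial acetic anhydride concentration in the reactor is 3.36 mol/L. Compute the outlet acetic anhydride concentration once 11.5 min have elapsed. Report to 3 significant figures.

1.94 mol/L

Accumulation = in − out − consumed: V dC/dt = Q C_in − Q C − k V C.
This is linear with rate a = Q/V + k = 0.15839 min⁻¹.
C_ss = Q C_in/(Q + kV) = 1.6704 mol/L; C(t) = C_ss + (C₀ − C_ss) e^(−a t).
C(11.5) = 1.6704 + (1.6896)·e^(−0.15839·11.5) = 1.6704 + (1.6896)·0.16179 = 1.9437 mol/L.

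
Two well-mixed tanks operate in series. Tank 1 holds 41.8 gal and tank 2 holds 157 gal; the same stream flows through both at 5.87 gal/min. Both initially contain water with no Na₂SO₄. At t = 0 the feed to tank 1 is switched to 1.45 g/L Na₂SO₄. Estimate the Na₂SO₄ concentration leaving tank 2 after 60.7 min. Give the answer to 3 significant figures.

Each tank obeys Vᵢ dCᵢ/dt = Q(Cᵢ₋₁ − Cᵢ), so τᵢ = Vᵢ/Q.
τ₁ = 41.8/5.87 = 7.1210 min; τ₂ = 157/5.87 = 26.746 min.
Tank 1: C₁ = C_in(1 − e^(−t/τ₁)). Tank 2 (τ₁ ≠ τ₂): C₂ = C_in[1 − (τ₁ e^(−t/τ₁) − τ₂ e^(−t/τ₂))/(τ₁ − τ₂)].
At t = 60.7: e^(−t/τ₁) = 0.00019862, e^(−t/τ₂) = 0.10337.
C₂ = 1.45·[1 − (7.1210·0.00019862 − 26.746·0.10337)/(-19.625)] = 1.45·0.85920 = 1.2458 g/L.

1.25 g/L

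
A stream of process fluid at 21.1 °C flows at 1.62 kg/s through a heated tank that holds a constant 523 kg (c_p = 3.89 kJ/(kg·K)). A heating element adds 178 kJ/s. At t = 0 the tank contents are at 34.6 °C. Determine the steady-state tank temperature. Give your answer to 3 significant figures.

49.3 °C

M c_p dT/dt = ṁ c_p (T_in − T) + Q̇.
At steady state dT/dt = 0 ⇒ T_ss = T_in + Q̇/(ṁ c_p) = 21.1 + 178/(1.62·3.89) = 49.346 °C.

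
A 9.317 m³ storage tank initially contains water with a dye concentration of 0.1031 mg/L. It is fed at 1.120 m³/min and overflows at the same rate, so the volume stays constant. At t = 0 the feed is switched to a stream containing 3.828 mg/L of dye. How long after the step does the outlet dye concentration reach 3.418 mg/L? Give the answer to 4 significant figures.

Accumulation = in − out for the solute gives V dC/dt = Q(C_in − C), so τ = V/Q = 8.31875 min.
C(t) = C_in + (C₀ − C_in) e^(−t/τ). Set C = 3.418 and solve for t:
e^(−t/τ) = (C − C_in)/(C₀ − C_in) = (3.418 − 3.828)/(0.1031 − 3.828) = 0.110070
t = −τ ln(…) = 8.31875 × 2.20664 = 18.3565 min.

18.36 min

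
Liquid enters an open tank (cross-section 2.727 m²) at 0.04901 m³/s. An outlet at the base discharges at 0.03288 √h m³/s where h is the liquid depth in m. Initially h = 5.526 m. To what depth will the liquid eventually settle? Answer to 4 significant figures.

Level balance: A dh/dt = 0.04901 − 0.03288 √h. Setting dh/dt = 0:
Q_in = 0.03288 √h_ss ⇒ √h_ss = 0.04901/0.03288 = 1.49057.
h_ss = 1.49057² = 2.22180 m. (Since h₀ = 5.526 m > h_ss, the level will fall toward this value.)

2.222 m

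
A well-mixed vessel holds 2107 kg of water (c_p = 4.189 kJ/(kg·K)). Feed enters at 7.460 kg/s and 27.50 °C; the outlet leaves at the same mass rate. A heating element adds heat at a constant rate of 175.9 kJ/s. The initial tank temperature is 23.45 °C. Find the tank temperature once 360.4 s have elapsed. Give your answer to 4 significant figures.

30.43 °C

M c_p dT/dt = ṁ c_p (T_in − T) + Q̇.
τ = M/ṁ = 282.440 s; T_ss = T_in + Q̇/(ṁ c_p) = 27.50 + 175.9/(7.460·4.189) = 33.1288 °C.
T approaches T_ss exponentially: T(t) = T_ss + (T₀ − T_ss) e^(−t/τ).
T(360.4) = 33.1288 + (-9.67881)·e^(−360.4/282.440) = 33.1288 + (-9.67881)·0.279145 = 30.4270 °C.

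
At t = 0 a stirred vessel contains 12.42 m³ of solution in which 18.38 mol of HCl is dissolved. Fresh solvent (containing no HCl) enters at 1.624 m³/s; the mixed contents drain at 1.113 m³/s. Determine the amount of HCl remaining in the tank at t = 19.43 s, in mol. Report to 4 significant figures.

5.113 mol

Let m(t) be the amount of HCl. Volume: V(t) = V₀ + (Q_in − Q_out) t = 12.42 + 0.511000 t; V(19.43) = 22.3487 m³.
Solute balance: dm/dt = 0 − Q_out C = −Q_out m/V(t).
Separate: dm/m = −Q_out dt/V(t) ⇒ ln(m/m₀) = −(Q_out/(Q_in−Q_out)) ln(V/V₀).
m = m₀ (V₀/V)^(Q_out/(Q_in−Q_out)) = 18.38 × (12.42/22.3487)^(2.17808) = 5.11268 mol.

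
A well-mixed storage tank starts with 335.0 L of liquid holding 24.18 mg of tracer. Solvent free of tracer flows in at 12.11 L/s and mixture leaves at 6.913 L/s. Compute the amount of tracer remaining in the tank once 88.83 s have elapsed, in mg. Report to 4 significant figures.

7.639 mg

Let m(t) be the amount of tracer. Volume: V(t) = V₀ + (Q_in − Q_out) t = 335.0 + 5.19700 t; V(88.83) = 796.650 L.
No tracer enters, so dm/dt = −Q_out · (m/V).
Separate: dm/m = −Q_out dt/V(t) ⇒ ln(m/m₀) = −(Q_out/(Q_in−Q_out)) ln(V/V₀).
m = m₀ (V₀/V)^(Q_out/(Q_in−Q_out)) = 24.18 × (335.0/796.650)^(1.33019) = 7.63851 mg.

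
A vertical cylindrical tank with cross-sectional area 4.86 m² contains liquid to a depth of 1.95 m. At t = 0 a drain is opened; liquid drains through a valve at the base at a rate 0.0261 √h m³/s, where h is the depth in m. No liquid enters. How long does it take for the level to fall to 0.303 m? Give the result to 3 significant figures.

With no inflow, A dh/dt = −0.0261 √h.
This is separable: 2 d(√h)/dt = −0.0261/A, so √h = √h₀ − (0.0261/(2A)) t.
t = 2A(√h₀ − √h)/0.0261 = 2·4.86·(√1.95 − √0.303)/0.0261
  = 9.7200 × (1.3964 − 0.55045) / 0.0261 = 315.05 s.

315 s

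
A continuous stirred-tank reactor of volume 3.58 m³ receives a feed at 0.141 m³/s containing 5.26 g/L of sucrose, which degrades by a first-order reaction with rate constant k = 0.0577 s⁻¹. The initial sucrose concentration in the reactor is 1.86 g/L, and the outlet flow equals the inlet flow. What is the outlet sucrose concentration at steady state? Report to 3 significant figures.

2.13 g/L

Accumulation = in − out − consumed: V dC/dt = Q C_in − Q C − k V C.
Steady state (dC/dt = 0): C_ss = Q C_in/(Q + kV) = C_in/(1 + kV/Q).
C_ss = 0.141·5.26/(0.141 + 0.0577·3.58) = 0.74166/0.34757 = 2.1339 g/L.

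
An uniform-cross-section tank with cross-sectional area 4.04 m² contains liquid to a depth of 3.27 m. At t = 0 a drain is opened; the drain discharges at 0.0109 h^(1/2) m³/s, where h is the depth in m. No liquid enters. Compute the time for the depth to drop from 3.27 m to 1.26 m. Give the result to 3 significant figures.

508 s

Mass balance (ρ constant): A dh/dt = −0.0109 √h.
This is separable: 2 d(√h)/dt = −0.0109/A, so √h = √h₀ − (0.0109/(2A)) t.
t = 2A(√h₀ − √h)/0.0109 = 2·4.04·(√3.27 − √1.26)/0.0109
  = 8.0800 × (1.8083 − 1.1225) / 0.0109 = 508.39 s.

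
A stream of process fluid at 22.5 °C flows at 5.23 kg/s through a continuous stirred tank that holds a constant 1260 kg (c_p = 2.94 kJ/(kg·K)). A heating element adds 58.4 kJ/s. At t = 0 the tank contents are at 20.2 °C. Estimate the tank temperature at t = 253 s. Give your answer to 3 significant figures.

M c_p dT/dt = ṁ c_p (T_in − T) + Q̇.
τ = M/ṁ = 240.92 s; T_ss = T_in + Q̇/(ṁ c_p) = 22.5 + 58.4/(5.23·2.94) = 26.298 °C.
T approaches T_ss exponentially: T(t) = T_ss + (T₀ − T_ss) e^(−t/τ).
T(253) = 26.298 + (-6.0981)·e^(−253/240.92) = 26.298 + (-6.0981)·0.34988 = 24.164 °C.

24.2 °C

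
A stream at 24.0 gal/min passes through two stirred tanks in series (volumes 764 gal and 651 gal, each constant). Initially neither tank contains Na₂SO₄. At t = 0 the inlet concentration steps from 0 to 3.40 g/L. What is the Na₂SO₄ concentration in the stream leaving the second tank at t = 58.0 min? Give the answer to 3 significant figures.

1.99 g/L

Each tank obeys Vᵢ dCᵢ/dt = Q(Cᵢ₋₁ − Cᵢ), so τᵢ = Vᵢ/Q.
τ₁ = 764/24.0 = 31.833 min; τ₂ = 651/24.0 = 27.125 min.
Solving the cascade with C₁(0)=C₂(0)=0 gives C₂(t) = C_in[1 − (τ₁ e^(−t/τ₁) − τ₂ e^(−t/τ₂))/(τ₁ − τ₂)].
At t = 58.0: e^(−t/τ₁) = 0.16170, e^(−t/τ₂) = 0.11786.
C₂ = 3.40·[1 − (31.833·0.16170 − 27.125·0.11786)/(4.7083)] = 3.40·0.58572 = 1.9914 g/L.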